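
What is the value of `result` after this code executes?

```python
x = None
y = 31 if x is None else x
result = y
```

x = None; y = 31; result = 31

31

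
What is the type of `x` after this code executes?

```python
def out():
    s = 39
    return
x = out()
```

Bare return returns None

NoneType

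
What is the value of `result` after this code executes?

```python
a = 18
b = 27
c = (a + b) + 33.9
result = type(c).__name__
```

a is int; b is int; c is float; result = 'float'

'float'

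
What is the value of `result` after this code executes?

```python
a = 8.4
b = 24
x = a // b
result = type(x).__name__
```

a is float; b is int; x is float; result = 'float'

'float'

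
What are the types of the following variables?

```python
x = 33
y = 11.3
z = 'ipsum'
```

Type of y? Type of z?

y is assigned a number with a decimal point, so it is a float; z is assigned a quoted string literal, so it is a str

float, str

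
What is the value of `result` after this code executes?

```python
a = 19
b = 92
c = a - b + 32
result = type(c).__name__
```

a is int; b is int; c is int; result = 'int'

'int'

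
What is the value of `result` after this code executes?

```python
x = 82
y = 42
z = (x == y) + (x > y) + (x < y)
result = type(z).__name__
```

x is int; y is int; z is int; result = 'int'

'int'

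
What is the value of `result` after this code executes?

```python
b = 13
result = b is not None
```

b = 13; result = True

True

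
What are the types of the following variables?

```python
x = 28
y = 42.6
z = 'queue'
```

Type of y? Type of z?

y is assigned a number with a decimal point, so it is a float; z is assigned a quoted string literal, so it is a str

float, str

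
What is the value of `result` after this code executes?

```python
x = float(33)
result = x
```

x = 33.0; result = 33.0

33.0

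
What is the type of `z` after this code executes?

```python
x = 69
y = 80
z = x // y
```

int // int = int

int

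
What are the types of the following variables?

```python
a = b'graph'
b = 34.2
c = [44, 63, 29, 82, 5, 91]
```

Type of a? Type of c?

a is assigned a bytes literal (b'...' prefix); c is assigned a list literal (square brackets)

bytes, list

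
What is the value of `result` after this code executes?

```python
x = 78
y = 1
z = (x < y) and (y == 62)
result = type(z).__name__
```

x is int; y is int; z is bool; result = 'bool'

'bool'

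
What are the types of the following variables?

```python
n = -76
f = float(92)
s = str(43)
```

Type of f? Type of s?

f is assigned the result of calling float(), which returns a float; s is assigned the result of calling str(), which returns a str

float, str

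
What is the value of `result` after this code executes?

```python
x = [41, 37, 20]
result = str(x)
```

x = [41, 37, 20]; result = '[41, 37, 20]'

'[41, 37, 20]'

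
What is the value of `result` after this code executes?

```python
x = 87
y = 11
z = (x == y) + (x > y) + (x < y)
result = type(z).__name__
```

x is int; y is int; z is int; result = 'int'

'int'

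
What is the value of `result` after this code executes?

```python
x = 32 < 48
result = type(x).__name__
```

x is bool; result = 'bool'

'bool'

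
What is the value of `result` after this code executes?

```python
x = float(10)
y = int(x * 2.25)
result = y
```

x = 10.0; y = 22; result = 22

22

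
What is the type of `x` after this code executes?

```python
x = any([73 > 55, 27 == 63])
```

any() returns bool

bool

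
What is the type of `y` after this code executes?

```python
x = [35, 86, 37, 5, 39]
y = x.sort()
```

list.sort() returns None (mutates in place)

NoneType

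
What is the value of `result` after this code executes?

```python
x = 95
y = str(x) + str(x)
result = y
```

x = 95; y = '9595'; result = '9595'

'9595'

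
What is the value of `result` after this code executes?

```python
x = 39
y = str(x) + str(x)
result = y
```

x = 39; y = '3939'; result = '3939'

'3939'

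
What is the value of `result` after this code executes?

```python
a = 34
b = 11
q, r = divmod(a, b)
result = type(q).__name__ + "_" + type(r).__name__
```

a is int; b is int; q is int; r is int; result = 'int_int'

'int_int'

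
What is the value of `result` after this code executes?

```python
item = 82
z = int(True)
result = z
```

item = 82; z = 1; result = 1

1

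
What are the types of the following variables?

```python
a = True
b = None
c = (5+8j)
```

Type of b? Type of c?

b is assigned None, whose type is NoneType; c is assigned (5+8j), an int plus an imaginary literal (j suffix), which evaluates to complex

NoneType, complex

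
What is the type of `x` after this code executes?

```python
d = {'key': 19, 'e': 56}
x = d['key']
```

Accessing dict[str, int] with str key returns int

int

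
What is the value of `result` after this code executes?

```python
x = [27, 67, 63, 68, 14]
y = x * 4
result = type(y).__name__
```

x is list; y is list; result = 'list'

'list'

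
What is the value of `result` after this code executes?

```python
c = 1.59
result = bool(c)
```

c = 1.59; result = True

True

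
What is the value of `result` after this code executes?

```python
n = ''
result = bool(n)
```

n = ''; result = False

False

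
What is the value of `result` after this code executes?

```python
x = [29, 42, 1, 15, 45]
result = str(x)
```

x = [29, 42, 1, 15, 45]; result = '[29, 42, 1, 15, 45]'

'[29, 42, 1, 15, 45]'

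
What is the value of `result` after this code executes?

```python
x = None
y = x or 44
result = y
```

x = None; y = 44; result = 44

44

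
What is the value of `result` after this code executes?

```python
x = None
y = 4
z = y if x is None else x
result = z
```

x = None; y = 4; z = 4; result = 4

4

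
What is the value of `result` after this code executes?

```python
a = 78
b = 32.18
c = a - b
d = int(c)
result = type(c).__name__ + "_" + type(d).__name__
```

a is int; b is float; c is float; d is int; result = 'float_int'

'float_int'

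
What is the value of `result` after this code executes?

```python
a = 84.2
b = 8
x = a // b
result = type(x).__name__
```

a is float; b is int; x is float; result = 'float'

'float'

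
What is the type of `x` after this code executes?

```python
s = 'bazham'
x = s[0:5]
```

Slicing a str returns str

str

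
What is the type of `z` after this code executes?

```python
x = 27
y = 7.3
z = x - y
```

int - float = float

float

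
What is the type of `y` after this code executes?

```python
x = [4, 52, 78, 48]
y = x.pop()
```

list.pop() returns the popped element

int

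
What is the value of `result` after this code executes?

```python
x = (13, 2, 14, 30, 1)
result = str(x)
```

x = (13, 2, 14, 30, 1); result = '(13, 2, 14, 30, 1)'

'(13, 2, 14, 30, 1)'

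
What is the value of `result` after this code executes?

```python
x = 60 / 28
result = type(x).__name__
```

x is float; result = 'float'

'float'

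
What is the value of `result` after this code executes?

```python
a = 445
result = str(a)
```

a = 445; result = '445'

'445'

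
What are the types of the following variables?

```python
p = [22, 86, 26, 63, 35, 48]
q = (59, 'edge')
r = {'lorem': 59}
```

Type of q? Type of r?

q is assigned a tuple (parenthesized, comma-separated values); r is assigned a dict literal ({key: value})

tuple, dict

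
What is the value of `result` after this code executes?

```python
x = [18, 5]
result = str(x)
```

x = [18, 5]; result = '[18, 5]'

'[18, 5]'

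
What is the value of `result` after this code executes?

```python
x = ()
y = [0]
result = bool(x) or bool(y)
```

x = (); y = [0]; result = True

True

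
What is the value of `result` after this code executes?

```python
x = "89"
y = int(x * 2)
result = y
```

x = '89'; y = 8989; result = 8989

8989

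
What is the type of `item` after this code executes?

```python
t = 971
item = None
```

None has type NoneType

NoneType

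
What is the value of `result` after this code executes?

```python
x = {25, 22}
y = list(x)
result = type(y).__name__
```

x is set; y is list; result = 'list'

'list'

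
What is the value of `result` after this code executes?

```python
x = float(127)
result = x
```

x = 127.0; result = 127.0

127.0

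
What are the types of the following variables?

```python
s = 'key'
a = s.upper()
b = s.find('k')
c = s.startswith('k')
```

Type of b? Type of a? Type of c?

find() returns int; upper() returns str; startswith() returns bool

int, str, bool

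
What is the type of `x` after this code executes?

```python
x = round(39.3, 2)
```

round() with decimal places returns float

float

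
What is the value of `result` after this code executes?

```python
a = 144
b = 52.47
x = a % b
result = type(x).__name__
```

a is int; b is float; x is float; result = 'float'

'float'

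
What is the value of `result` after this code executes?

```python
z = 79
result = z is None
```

z = 79; result = False

False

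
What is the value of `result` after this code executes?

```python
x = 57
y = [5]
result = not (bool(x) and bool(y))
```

x = 57; y = [5]; result = False

False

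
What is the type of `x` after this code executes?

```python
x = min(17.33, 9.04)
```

min() of floats returns float

float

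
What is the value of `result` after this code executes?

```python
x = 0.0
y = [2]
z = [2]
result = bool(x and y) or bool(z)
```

x = 0.0; y = [2]; z = [2]; result = True

True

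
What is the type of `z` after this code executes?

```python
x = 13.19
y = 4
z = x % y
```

float % int = float

float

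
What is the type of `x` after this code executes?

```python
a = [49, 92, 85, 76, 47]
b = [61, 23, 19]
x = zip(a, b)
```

zip() returns a zip object

zip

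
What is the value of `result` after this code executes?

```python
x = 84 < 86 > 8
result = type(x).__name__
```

x is bool; result = 'bool'

'bool'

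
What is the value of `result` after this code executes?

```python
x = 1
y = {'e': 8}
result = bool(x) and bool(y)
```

x = 1; y = {'e': 8}; result = True

True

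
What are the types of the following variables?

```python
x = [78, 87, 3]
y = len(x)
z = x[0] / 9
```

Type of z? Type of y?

int / int = float; len() returns int

float, int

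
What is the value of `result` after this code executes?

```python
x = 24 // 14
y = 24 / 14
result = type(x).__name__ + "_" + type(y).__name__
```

x is int; y is float; result = 'int_float'

'int_float'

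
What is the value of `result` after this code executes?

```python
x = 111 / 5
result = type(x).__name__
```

x is float; result = 'float'

'float'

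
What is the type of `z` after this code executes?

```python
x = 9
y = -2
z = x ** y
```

int ** negative = float

float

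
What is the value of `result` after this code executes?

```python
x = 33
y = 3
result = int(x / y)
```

x = 33; y = 3; result = 11

11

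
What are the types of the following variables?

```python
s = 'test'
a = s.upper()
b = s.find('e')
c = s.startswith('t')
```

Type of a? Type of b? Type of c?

upper() returns str; find() returns int; startswith() returns bool

str, int, bool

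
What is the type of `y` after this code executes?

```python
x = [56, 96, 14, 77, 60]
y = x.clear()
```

list.clear() returns None

NoneType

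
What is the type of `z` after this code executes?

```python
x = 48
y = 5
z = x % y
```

int % int = int

int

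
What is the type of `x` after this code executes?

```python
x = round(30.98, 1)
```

round() with decimal places returns float

float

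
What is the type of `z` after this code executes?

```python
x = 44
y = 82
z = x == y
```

Equality comparison returns bool

bool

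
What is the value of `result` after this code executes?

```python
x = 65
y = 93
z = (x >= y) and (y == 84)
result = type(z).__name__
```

x is int; y is int; z is bool; result = 'bool'

'bool'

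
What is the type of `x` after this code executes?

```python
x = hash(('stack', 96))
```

hash() returns int

int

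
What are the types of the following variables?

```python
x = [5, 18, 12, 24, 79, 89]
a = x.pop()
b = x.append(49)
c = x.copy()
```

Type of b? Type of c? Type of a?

append() returns None; copy() returns list; pop() returns element

NoneType, list, int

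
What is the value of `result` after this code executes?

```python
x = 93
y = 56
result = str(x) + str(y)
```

x = 93; y = 56; result = '9356'

'9356'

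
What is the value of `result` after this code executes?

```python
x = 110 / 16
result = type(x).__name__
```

x is float; result = 'float'

'float'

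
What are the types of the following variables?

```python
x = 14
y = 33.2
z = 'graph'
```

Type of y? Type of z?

y is assigned a number with a decimal point, so it is a float; z is assigned a quoted string literal, so it is a str

float, str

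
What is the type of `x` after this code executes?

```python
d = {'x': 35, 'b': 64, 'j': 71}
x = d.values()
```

.values() returns dict_values view

dict_values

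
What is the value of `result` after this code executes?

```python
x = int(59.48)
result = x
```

x = 59; result = 59

59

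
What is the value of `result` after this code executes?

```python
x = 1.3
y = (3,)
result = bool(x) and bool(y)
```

x = 1.3; y = (3,); result = True

True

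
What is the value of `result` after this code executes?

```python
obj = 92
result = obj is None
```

obj = 92; result = False

False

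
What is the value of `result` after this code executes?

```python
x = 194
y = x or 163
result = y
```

x = 194; y = 194; result = 194

194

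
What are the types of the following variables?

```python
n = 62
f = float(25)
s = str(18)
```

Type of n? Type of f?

n is assigned a bare integer (no decimal point), so it is an int; f is assigned the result of calling float(), which returns a float

int, float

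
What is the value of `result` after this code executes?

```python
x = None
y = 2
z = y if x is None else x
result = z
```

x = None; y = 2; z = 2; result = 2

2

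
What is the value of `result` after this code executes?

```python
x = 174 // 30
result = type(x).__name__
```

x is int; result = 'int'

'int'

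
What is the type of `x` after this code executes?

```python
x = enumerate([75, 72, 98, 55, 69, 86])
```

enumerate() returns an enumerate object

enumerate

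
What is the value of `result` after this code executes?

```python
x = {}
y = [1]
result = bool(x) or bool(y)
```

x = {}; y = [1]; result = True

True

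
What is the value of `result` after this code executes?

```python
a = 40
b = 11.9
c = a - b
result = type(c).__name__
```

a is int; b is float; c is float; result = 'float'

'float'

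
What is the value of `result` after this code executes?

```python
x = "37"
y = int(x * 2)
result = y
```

x = '37'; y = 3737; result = 3737

3737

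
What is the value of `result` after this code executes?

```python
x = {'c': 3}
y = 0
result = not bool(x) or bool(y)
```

x = {'c': 3}; y = 0; result = False

False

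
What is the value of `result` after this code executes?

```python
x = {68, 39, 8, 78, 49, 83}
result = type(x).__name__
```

x is set; result = 'set'

'set'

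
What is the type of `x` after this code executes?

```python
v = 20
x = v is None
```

'is' comparison returns bool

bool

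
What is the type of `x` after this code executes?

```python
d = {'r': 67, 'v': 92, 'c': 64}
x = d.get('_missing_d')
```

dict.get() returns None when key not found

NoneType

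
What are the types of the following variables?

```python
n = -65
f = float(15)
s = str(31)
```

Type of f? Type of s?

f is assigned the result of calling float(), which returns a float; s is assigned the result of calling str(), which returns a str

float, str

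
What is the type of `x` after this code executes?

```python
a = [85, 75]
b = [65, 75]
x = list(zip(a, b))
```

list(zip()) returns a list of tuples

list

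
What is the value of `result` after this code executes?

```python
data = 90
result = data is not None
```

data = 90; result = True

True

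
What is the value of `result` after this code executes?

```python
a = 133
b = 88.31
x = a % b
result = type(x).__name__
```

a is int; b is float; x is float; result = 'float'

'float'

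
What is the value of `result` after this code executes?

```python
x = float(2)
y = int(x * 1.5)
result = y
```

x = 2.0; y = 3; result = 3

3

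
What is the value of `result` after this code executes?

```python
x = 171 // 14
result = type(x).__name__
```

x is int; result = 'int'

'int'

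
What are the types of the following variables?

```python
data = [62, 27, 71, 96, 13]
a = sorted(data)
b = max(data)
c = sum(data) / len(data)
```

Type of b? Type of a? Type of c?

max of ints returns int; sorted() returns list; int / int = float

int, list, float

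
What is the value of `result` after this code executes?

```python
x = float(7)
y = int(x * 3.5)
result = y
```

x = 7.0; y = 24; result = 24

24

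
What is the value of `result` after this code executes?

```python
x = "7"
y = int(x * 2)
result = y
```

x = '7'; y = 77; result = 77

77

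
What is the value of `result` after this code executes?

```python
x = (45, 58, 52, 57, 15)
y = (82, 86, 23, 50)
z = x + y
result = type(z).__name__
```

x is tuple; y is tuple; z is tuple; result = 'tuple'

'tuple'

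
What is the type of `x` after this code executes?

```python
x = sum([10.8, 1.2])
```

sum() of floats returns float

float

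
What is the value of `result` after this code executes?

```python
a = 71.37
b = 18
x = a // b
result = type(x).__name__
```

a is float; b is int; x is float; result = 'float'

'float'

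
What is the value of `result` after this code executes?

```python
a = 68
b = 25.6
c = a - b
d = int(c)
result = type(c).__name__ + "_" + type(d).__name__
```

a is int; b is float; c is float; d is int; result = 'float_int'

'float_int'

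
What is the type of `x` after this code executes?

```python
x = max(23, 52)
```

max() of ints returns int

int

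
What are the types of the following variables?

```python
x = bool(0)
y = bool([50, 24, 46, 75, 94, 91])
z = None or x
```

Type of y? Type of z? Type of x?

bool() returns bool; None or bool returns the bool; bool() returns bool

bool, bool, bool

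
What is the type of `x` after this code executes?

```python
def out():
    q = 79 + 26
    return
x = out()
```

Bare return returns None

NoneType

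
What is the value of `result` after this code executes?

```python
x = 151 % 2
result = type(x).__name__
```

x is int; result = 'int'

'int'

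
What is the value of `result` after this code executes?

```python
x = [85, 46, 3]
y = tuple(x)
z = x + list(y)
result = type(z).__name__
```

x is list; y is tuple; z is list; result = 'list'

'list'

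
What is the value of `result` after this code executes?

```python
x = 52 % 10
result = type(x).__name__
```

x is int; result = 'int'

'int'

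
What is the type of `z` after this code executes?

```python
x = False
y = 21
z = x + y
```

bool + int = int (bool is subclass of int)

int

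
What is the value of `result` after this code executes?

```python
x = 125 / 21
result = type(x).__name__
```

x is float; result = 'float'

'float'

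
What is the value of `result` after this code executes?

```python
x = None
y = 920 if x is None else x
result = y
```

x = None; y = 920; result = 920

920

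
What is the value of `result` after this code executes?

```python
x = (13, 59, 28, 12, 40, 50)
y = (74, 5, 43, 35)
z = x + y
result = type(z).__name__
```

x is tuple; y is tuple; z is tuple; result = 'tuple'

'tuple'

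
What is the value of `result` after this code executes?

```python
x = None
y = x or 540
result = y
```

x = None; y = 540; result = 540

540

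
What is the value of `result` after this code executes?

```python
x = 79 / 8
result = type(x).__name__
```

x is float; result = 'float'

'float'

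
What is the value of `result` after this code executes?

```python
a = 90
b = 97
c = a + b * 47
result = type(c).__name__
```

a is int; b is int; c is int; result = 'int'

'int'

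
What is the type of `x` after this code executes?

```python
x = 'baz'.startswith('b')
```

str.startswith() returns bool

bool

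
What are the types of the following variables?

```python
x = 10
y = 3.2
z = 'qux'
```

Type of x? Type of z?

x is assigned a bare integer (no decimal point), so it is an int; z is assigned a quoted string literal, so it is a str

int, str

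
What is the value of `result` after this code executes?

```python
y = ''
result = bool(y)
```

y = ''; result = False

False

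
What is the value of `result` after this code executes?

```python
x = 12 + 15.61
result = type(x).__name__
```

x is float; result = 'float'

'float'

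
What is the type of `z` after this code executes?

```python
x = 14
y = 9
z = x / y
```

int / int = float

float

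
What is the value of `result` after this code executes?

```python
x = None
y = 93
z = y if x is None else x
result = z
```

x = None; y = 93; z = 93; result = 93

93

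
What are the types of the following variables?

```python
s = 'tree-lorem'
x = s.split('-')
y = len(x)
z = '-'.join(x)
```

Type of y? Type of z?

len() returns int; str.join() returns str

int, str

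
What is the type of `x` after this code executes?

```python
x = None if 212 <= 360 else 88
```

212 <= 360 is True, so the if branch is taken

NoneType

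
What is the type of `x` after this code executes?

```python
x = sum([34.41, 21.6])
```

sum() of floats returns float

float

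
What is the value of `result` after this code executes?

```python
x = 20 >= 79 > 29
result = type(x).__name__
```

x is bool; result = 'bool'

'bool'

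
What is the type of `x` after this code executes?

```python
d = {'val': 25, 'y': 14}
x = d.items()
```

dict.items() returns dict_items view

dict_items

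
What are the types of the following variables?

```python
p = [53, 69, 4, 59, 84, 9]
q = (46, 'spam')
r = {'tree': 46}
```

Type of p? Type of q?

p is assigned a list literal (square brackets); q is assigned a tuple (parenthesized, comma-separated values)

list, tuple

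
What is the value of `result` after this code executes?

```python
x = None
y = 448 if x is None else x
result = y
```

x = None; y = 448; result = 448

448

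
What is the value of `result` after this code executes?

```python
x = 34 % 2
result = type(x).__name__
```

x is int; result = 'int'

'int'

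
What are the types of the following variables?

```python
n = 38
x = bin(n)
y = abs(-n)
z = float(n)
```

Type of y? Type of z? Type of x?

abs() of int returns int; float() returns float; bin() returns str

int, float, str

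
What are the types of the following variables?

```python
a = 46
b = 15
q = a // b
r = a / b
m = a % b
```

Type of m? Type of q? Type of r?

% of ints returns int; // returns int; / returns float

int, int, float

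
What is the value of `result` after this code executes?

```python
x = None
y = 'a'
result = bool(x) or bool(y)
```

x = None; y = 'a'; result = True

True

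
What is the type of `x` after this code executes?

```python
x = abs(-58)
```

abs() of int returns int

int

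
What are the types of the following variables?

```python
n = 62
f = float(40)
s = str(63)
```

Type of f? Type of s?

f is assigned the result of calling float(), which returns a float; s is assigned the result of calling str(), which returns a str

float, str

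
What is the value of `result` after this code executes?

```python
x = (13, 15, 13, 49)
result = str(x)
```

x = (13, 15, 13, 49); result = '(13, 15, 13, 49)'

'(13, 15, 13, 49)'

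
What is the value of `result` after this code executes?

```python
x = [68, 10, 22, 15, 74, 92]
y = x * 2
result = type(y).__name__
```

x is list; y is list; result = 'list'

'list'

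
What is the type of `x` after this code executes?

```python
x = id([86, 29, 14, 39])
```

id() returns int

int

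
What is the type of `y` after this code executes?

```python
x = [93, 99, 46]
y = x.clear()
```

list.clear() returns None

NoneType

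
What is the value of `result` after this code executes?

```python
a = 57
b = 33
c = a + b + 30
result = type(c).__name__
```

a is int; b is int; c is int; result = 'int'

'int'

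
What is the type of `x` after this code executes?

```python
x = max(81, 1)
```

max() of ints returns int

int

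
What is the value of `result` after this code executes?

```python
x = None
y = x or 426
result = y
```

x = None; y = 426; result = 426

426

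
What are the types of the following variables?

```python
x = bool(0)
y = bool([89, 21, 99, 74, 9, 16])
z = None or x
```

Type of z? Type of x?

None or bool returns the bool; bool() returns bool

bool, bool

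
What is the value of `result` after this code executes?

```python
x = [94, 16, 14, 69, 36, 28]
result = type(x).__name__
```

x is list; result = 'list'

'list'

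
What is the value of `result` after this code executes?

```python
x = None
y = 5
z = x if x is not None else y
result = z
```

x = None; y = 5; z = 5; result = 5

5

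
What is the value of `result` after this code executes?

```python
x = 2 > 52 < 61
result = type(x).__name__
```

x is bool; result = 'bool'

'bool'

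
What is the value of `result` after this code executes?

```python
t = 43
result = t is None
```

t = 43; result = False

False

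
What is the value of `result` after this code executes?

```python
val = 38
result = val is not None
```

val = 38; result = True

True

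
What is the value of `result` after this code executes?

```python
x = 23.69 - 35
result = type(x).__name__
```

x is float; result = 'float'

'float'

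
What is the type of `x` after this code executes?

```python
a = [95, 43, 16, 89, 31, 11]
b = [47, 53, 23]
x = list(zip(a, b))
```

list(zip()) returns a list of tuples

list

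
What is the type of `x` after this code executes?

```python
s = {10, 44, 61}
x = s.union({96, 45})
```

set.union() returns a new set

set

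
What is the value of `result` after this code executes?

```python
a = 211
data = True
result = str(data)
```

a = 211; data = True; result = 'True'

'True'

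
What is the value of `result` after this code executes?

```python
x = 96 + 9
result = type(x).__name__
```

x is int; result = 'int'

'int'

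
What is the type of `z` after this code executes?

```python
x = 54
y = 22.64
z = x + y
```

int + float = float

float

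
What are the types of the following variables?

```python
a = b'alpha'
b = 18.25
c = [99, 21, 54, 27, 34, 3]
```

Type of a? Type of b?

a is assigned a bytes literal (b'...' prefix); b is assigned a number with a decimal point, so it is a float

bytes, float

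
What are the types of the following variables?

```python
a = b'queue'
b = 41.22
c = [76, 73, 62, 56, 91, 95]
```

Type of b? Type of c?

b is assigned a number with a decimal point, so it is a float; c is assigned a list literal (square brackets)

float, list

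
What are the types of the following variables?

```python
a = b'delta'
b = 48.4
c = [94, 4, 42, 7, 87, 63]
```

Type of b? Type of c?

b is assigned a number with a decimal point, so it is a float; c is assigned a list literal (square brackets)

float, list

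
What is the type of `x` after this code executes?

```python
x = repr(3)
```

repr() returns str

str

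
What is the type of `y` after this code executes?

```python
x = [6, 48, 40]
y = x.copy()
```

list.copy() returns list

list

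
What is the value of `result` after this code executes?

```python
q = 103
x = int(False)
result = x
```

q = 103; x = 0; result = 0

0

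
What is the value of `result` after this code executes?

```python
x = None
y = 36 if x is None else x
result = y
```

x = None; y = 36; result = 36

36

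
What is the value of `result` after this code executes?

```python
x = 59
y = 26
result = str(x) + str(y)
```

x = 59; y = 26; result = '5926'

'5926'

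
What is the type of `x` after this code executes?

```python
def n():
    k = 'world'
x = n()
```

Function without return returns None

NoneType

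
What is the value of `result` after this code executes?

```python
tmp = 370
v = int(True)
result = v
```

tmp = 370; v = 1; result = 1

1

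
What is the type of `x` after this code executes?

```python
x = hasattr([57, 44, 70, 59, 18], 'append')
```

hasattr() returns bool

bool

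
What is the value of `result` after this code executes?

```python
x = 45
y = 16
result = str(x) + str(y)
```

x = 45; y = 16; result = '4516'

'4516'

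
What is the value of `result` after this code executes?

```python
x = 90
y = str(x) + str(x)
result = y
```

x = 90; y = '9090'; result = '9090'

'9090'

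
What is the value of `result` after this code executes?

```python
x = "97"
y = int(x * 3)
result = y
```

x = '97'; y = 979797; result = 979797

979797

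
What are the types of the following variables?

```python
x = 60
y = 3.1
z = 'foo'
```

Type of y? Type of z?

y is assigned a number with a decimal point, so it is a float; z is assigned a quoted string literal, so it is a str

float, str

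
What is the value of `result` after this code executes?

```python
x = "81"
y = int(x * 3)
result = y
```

x = '81'; y = 818181; result = 818181

818181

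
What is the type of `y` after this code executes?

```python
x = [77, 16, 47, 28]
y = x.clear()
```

list.clear() returns None

NoneType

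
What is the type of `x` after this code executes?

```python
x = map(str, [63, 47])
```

map() returns a map object

map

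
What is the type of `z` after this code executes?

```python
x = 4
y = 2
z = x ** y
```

positive int ** positive int = int

int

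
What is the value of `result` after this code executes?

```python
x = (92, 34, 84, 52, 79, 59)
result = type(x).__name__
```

x is tuple; result = 'tuple'

'tuple'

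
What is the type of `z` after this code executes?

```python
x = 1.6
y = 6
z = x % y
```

float % int = float

float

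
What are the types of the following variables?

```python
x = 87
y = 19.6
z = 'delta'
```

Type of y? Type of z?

y is assigned a number with a decimal point, so it is a float; z is assigned a quoted string literal, so it is a str

float, str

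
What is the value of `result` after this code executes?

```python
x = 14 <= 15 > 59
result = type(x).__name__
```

x is bool; result = 'bool'

'bool'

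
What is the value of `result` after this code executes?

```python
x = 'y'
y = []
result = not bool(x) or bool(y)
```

x = 'y'; y = []; result = False

False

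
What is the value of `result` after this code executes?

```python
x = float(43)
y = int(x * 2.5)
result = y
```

x = 43.0; y = 107; result = 107

107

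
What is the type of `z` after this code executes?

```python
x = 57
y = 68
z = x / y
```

int / int = float

float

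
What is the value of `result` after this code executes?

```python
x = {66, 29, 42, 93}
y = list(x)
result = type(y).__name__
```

x is set; y is list; result = 'list'

'list'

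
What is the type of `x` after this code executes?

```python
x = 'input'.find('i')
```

str.find() returns int index

int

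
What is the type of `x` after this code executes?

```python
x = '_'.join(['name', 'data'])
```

str.join() returns str

str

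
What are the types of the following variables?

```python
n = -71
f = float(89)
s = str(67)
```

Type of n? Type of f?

n is assigned a bare integer (no decimal point), so it is an int; f is assigned the result of calling float(), which returns a float

int, float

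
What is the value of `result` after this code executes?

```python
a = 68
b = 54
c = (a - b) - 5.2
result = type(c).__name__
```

a is int; b is int; c is float; result = 'float'

'float'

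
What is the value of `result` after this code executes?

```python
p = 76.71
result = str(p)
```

p = 76.71; result = '76.71'

'76.71'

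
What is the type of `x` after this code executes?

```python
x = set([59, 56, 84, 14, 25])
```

set() constructor returns set

set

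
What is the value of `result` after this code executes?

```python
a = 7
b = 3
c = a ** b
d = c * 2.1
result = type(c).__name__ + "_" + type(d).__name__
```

a is int; b is int; c is int; d is float; result = 'int_float'

'int_float'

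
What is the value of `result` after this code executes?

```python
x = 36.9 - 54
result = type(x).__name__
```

x is float; result = 'float'

'float'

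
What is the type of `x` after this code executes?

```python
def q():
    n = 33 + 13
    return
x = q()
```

Bare return returns None

NoneType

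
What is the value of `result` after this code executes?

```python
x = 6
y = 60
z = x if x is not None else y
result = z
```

x = 6; y = 60; z = 6; result = 6

6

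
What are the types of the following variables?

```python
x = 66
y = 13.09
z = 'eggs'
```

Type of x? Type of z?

x is assigned a bare integer (no decimal point), so it is an int; z is assigned a quoted string literal, so it is a str

int, str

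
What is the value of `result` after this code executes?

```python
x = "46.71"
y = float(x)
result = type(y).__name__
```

x is str; y is float; result = 'float'

'float'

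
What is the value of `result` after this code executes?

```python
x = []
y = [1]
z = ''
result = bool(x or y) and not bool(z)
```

x = []; y = [1]; z = ''; result = True

True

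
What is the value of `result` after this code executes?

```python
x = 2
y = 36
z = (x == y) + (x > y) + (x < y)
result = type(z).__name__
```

x is int; y is int; z is int; result = 'int'

'int'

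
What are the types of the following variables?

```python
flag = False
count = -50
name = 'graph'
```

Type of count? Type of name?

count is assigned a bare integer (no decimal point), so it is an int; name is assigned a quoted string literal, so it is a str

int, str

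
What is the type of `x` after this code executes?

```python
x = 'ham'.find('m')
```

str.find() returns int index

int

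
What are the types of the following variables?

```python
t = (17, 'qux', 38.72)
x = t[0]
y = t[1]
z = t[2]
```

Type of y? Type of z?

tuple[1] is str; tuple[2] is float

str, float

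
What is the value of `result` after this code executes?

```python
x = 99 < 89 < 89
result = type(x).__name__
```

x is bool; result = 'bool'

'bool'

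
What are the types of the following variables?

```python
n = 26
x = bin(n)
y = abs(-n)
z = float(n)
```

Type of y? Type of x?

abs() of int returns int; bin() returns str

int, str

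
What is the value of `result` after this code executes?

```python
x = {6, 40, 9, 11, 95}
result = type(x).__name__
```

x is set; result = 'set'

'set'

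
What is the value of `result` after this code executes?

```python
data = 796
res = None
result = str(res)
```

data = 796; res = None; result = 'None'

'None'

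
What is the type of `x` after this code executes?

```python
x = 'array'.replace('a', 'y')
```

str.replace() returns str

str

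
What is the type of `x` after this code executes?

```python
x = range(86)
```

range() returns a range object

range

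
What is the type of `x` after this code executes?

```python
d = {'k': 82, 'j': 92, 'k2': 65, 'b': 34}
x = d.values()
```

.values() returns dict_values view

dict_values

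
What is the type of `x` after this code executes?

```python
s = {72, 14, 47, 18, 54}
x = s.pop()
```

Popping from set[int] returns int

int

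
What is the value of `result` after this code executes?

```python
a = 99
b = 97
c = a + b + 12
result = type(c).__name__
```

a is int; b is int; c is int; result = 'int'

'int'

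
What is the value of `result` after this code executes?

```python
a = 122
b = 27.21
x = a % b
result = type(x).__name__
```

a is int; b is float; x is float; result = 'float'

'float'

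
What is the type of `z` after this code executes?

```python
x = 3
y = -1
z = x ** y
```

int ** negative = float

float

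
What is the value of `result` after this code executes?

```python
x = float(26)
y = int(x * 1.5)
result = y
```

x = 26.0; y = 39; result = 39

39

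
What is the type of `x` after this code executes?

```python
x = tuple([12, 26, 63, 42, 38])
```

tuple() constructor returns tuple

tuple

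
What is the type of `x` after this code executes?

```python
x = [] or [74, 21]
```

'or' returns first truthy value (list)

list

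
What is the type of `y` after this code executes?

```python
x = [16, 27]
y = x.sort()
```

list.sort() returns None (mutates in place)

NoneType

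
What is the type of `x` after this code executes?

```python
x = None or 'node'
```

'or' with None returns the other truthy value (str)

str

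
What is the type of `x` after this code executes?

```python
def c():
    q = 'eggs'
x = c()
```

Function without return returns None

NoneType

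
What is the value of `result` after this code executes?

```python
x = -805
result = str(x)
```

x = -805; result = '-805'

'-805'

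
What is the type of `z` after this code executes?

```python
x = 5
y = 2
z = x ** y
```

positive int ** positive int = int

int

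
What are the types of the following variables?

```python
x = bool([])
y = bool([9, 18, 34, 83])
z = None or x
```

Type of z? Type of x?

None or bool returns the bool; bool() returns bool

bool, bool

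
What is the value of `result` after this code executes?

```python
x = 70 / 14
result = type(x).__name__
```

x is float; result = 'float'

'float'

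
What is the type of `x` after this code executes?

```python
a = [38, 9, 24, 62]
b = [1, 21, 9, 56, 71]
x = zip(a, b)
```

zip() returns a zip object

zip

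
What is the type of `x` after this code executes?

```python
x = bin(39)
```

bin() returns str representation

str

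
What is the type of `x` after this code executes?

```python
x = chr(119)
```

chr() returns str (single char)

str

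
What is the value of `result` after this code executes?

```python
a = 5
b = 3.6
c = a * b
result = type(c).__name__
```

a is int; b is float; c is float; result = 'float'

'float'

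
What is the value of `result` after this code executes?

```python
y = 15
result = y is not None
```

y = 15; result = True

True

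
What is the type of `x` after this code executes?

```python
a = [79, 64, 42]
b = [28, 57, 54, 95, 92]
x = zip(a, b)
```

zip() returns a zip object

zip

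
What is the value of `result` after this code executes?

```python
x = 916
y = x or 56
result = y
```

x = 916; y = 916; result = 916

916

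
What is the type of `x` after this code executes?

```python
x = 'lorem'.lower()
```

str.lower() returns str

str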